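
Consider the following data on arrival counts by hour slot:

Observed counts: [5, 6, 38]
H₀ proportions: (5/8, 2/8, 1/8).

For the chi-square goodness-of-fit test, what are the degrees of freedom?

degrees of freedom = 2

df = k − 1 = 3 − 1 = 2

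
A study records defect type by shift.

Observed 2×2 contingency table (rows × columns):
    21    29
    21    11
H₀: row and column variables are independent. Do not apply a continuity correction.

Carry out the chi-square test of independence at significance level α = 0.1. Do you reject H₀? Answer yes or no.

reject H₀: yes

Row totals [50, 32], col totals [42, 40], n=82
χ² = (21−25.61)²/25.61 + (29−24.39)²/24.39 + (21−16.39)²/16.39 + (11−15.61)²/15.61 = 4.3588
df = 1
p-value (upper-tail) = 0.03682
At α=0.1: p < α → reject H₀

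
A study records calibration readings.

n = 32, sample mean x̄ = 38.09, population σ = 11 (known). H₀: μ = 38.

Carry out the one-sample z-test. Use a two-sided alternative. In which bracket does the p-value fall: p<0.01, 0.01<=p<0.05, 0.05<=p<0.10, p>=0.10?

SE = σ/√n = 11/√32 = 1.9445
z = (x̄−μ₀)/SE = (38.09−38)/1.9445 = 0.0463
p-value (two-sided) = 0.96308
→ bracket: p>=0.10

p-value bracket: p>=0.10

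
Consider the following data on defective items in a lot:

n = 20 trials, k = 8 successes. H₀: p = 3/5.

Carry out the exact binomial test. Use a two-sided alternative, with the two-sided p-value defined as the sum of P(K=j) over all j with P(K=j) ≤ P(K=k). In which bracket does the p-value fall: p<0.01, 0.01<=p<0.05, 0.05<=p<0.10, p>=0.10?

p-value bracket: p>=0.10

Exact binomial: n=20, k=8, p₀=3/5=0.6000
P(X=j) = C(n,j)·p₀^j·(1−p₀)^(n−j); p = Σ P(X=j) over j with P(X=j) ≤ P(X=8)
p-value (two-sided) = 0.10748
→ bracket: p>=0.10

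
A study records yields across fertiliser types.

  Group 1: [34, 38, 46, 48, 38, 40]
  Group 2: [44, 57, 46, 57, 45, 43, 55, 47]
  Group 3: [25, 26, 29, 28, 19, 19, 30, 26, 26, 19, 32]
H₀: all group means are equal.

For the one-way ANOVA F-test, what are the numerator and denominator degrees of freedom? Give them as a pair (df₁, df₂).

degrees of freedom = [2, 22]

k = 3 groups, N = 25 total
df = (k−1, N−k) = (3−1, 25−3) = (2, 22)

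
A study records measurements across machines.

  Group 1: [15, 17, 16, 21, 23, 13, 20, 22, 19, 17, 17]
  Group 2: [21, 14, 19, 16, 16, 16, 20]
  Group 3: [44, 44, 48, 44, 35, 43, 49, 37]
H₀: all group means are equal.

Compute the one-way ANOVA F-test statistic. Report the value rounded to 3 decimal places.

Group means [18.18, 17.43, 43.00], grand mean 25.615
SSB = Σnᵢ(x̄ᵢ−x̄)² = 3494.803; SSW = ΣΣ(x−x̄ᵢ)² = 299.351
MSB = 3494.803/2 = 1747.4016; MSW = 299.351/23 = 13.0152
F = MSB/MSW = 134.2581
df = (2, 23)

test statistic = 134.258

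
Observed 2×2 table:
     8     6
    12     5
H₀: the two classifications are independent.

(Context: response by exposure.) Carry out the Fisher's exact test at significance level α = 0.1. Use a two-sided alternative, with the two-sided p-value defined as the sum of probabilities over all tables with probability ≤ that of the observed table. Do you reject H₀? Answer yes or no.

reject H₀: no

Margins: r₁=14, r₂=17, c₁=20, c₂=11, n=31
p_obs = C(14,8)·C(17,12)/C(31,20); sum pmf over tables with pmf ≤ p_obs
p-value (two-sided) = 0.47747
At α=0.1: p ≥ α → fail to reject H₀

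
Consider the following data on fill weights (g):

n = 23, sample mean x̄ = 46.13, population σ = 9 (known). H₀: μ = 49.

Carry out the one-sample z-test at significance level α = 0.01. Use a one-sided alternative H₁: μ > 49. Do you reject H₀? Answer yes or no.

reject H₀: no

SE = σ/√n = 9/√23 = 1.8766
z = (x̄−μ₀)/SE = (46.13−49)/1.8766 = -1.5293
p-value (one-sided, H₁ greater) = 0.93691
At α=0.01: p ≥ α → fail to reject H₀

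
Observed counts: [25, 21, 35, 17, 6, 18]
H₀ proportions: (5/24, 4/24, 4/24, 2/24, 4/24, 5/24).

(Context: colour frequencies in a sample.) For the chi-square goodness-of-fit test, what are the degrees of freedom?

degrees of freedom = 5

df = k − 1 = 6 − 1 = 5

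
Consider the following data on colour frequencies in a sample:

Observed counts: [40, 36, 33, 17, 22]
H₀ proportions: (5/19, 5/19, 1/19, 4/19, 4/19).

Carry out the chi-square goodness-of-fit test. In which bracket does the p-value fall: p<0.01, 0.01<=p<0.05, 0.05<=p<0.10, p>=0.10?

n = 148; E_i = n·p_i = [38.95, 38.95, 7.79, 31.16, 31.16]
χ² = (40−38.95)²/38.95 + (36−38.95)²/38.95 + (33−7.79)²/7.79 + (17−31.16)²/31.16 + (22−31.16)²/31.16 = 90.9699
df = 4
p-value (upper-tail) = 0.00000
→ bracket: p<0.01

p-value bracket: p<0.01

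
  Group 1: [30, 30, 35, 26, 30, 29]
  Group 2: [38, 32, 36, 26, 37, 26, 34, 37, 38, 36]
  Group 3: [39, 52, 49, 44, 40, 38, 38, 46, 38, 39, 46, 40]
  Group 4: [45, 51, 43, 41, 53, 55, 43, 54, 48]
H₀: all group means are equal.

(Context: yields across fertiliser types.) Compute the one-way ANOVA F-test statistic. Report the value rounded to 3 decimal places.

Group means [30.00, 34.00, 42.42, 48.11], grand mean 39.514
SSB = Σnᵢ(x̄ᵢ−x̄)² = 1613.438; SSW = ΣΣ(x−x̄ᵢ)² = 715.806
MSB = 1613.438/3 = 537.8126; MSW = 715.806/33 = 21.6911
F = MSB/MSW = 24.7942
df = (3, 33)

test statistic = 24.794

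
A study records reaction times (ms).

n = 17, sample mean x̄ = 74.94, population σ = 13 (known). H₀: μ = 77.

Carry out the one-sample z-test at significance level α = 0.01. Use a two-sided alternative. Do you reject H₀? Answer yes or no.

reject H₀: no

SE = σ/√n = 13/√17 = 3.1530
z = (x̄−μ₀)/SE = (74.94−77)/3.1530 = -0.6534
p-value (two-sided) = 0.51353
At α=0.01: p ≥ α → fail to reject H₀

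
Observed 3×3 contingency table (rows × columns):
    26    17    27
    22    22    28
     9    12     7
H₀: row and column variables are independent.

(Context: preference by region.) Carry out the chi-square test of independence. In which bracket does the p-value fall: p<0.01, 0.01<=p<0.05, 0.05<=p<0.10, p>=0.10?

Row totals [70, 72, 28], col totals [57, 51, 62], n=170
χ² = (26−23.47)²/23.47 + (17−21.00)²/21.00 + (27−25.53)²/25.53 + (22−24.14)²/24.14 + (22−21.60)²/21.60 + (28−26.26)²/26.26 + (9−9.39)²/9.39 + (12−8.40)²/8.40 + (7−10.21)²/10.21 = 4.0010
df = 4
p-value (upper-tail) = 0.40586
→ bracket: p>=0.10

p-value bracket: p>=0.10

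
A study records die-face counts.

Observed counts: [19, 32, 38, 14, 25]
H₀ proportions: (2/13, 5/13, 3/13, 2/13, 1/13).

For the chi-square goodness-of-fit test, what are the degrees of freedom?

degrees of freedom = 4

df = k − 1 = 5 − 1 = 4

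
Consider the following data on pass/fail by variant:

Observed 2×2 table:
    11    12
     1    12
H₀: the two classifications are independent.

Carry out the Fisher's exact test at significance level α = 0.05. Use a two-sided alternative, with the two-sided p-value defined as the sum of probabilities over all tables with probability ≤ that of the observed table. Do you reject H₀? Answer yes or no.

Margins: r₁=23, r₂=13, c₁=12, c₂=24, n=36
p_obs = C(23,11)·C(13,1)/C(36,12); sum pmf over tables with pmf ≤ p_obs
p-value (two-sided) = 0.02530
At α=0.05: p < α → reject H₀

reject H₀: yes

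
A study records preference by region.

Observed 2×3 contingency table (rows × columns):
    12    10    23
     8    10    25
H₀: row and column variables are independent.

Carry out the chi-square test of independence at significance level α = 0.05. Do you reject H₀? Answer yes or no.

reject H₀: no

Row totals [45, 43], col totals [20, 20, 48], n=88
χ² = (12−10.23)²/10.23 + (10−10.23)²/10.23 + (23−24.55)²/24.55 + (8−9.77)²/9.77 + (10−9.77)²/9.77 + (25−23.45)²/23.45 = 0.8383
df = 2
p-value (upper-tail) = 0.65760
At α=0.05: p ≥ α → fail to reject H₀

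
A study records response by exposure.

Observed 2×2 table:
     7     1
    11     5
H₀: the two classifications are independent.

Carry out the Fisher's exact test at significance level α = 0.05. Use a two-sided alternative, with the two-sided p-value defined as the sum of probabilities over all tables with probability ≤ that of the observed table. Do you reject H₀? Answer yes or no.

Margins: r₁=8, r₂=16, c₁=18, c₂=6, n=24
p_obs = C(8,7)·C(16,11)/C(24,18); sum pmf over tables with pmf ≤ p_obs
p-value (two-sided) = 0.62139
At α=0.05: p ≥ α → fail to reject H₀

reject H₀: no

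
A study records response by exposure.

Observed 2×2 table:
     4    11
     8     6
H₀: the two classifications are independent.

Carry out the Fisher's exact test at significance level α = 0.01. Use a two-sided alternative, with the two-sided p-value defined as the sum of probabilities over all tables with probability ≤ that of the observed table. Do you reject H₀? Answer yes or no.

Margins: r₁=15, r₂=14, c₁=12, c₂=17, n=29
p_obs = C(15,4)·C(14,8)/C(29,12); sum pmf over tables with pmf ≤ p_obs
p-value (two-sided) = 0.13942
At α=0.01: p ≥ α → fail to reject H₀

reject H₀: no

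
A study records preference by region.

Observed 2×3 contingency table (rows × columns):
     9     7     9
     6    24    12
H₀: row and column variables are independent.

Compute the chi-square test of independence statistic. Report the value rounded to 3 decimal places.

Row totals [25, 42], col totals [15, 31, 21], n=67
χ² = (9−5.60)²/5.60 + (7−11.57)²/11.57 + (9−7.84)²/7.84 + (6−9.40)²/9.40 + (24−19.43)²/19.43 + (12−13.16)²/13.16 = 6.4532
df = 2

test statistic = 6.453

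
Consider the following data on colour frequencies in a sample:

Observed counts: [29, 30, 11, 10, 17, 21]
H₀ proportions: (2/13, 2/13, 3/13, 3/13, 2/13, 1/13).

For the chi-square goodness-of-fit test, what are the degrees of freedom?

degrees of freedom = 5

df = k − 1 = 6 − 1 = 5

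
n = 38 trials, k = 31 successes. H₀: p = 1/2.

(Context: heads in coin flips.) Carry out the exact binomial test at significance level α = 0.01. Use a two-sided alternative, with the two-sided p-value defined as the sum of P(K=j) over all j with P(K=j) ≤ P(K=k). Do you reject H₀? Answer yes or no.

Exact binomial: n=38, k=31, p₀=1/2=0.5000
P(X=j) = C(n,j)·p₀^j·(1−p₀)^(n−j); p = Σ P(X=j) over j with P(X=j) ≤ P(X=31)
p-value (two-sided) = 0.00012
At α=0.01: p < α → reject H₀

reject H₀: yes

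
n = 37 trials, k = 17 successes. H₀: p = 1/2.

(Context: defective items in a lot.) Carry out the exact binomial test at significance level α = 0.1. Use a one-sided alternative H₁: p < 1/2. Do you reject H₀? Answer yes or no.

reject H₀: no

Exact binomial: n=37, k=17, p₀=1/2=0.5000
P(X≤17) from Σ C(n,i)·p₀^i·(1−p₀)^(n−i)
p-value (one-sided, H₁ less) = 0.37141
At α=0.1: p ≥ α → fail to reject H₀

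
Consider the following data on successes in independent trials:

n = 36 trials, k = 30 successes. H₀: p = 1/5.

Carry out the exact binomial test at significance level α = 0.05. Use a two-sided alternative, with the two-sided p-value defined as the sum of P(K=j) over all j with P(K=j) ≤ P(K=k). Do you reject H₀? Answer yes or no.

Exact binomial: n=36, k=30, p₀=1/5=0.2000
P(X=j) = C(n,j)·p₀^j·(1−p₀)^(n−j); p = Σ P(X=j) over j with P(X=j) ≤ P(X=30)
p-value (two-sided) = 0.00000
At α=0.05: p < α → reject H₀

reject H₀: yes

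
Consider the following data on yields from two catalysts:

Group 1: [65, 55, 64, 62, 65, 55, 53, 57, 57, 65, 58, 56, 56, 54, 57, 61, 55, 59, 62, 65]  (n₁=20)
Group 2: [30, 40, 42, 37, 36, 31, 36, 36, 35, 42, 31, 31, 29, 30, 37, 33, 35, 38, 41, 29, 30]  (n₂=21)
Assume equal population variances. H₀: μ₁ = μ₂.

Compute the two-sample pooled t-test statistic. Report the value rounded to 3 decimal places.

test statistic = 18.291

x̄₁=59.050, s₁=4.174, n₁=20
x̄₂=34.714, s₂=4.338, n₂=21
s_p² = [19·4.174² + 20·4.338²]/39 = 18.1342
SE = √(s_p²·(1/20+1/21)) = 1.3305
t = (59.050−34.714)/1.3305 = 18.2906
df = 39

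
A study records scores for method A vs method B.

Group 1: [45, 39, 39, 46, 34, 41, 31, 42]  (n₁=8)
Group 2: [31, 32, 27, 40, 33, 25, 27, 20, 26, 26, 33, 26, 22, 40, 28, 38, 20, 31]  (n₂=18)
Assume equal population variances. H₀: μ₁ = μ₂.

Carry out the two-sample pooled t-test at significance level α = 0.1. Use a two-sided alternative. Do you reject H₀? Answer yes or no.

x̄₁=39.625, s₁=5.125, n₁=8
x̄₂=29.167, s₂=6.109, n₂=18
s_p² = [7·5.125² + 17·6.109²]/24 = 34.0990
SE = √(s_p²·(1/8+1/18)) = 2.4813
t = (39.625−29.167)/2.4813 = 4.2149
df = 24
p-value (two-sided) = 0.00031
At α=0.1: p < α → reject H₀

reject H₀: yes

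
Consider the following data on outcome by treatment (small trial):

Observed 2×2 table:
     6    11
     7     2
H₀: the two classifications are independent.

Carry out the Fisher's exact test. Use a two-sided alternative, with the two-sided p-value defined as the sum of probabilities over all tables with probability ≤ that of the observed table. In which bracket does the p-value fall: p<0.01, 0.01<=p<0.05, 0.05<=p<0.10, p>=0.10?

p-value bracket: 0.05<=p<0.10

Margins: r₁=17, r₂=9, c₁=13, c₂=13, n=26
p_obs = C(17,6)·C(9,7)/C(26,13); sum pmf over tables with pmf ≤ p_obs
p-value (two-sided) = 0.09684
→ bracket: 0.05<=p<0.10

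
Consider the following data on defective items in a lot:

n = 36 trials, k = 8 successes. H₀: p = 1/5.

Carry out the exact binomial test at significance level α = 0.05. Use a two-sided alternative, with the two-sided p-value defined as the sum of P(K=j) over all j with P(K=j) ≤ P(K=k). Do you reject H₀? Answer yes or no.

reject H₀: no

Exact binomial: n=36, k=8, p₀=1/5=0.2000
P(X=j) = C(n,j)·p₀^j·(1−p₀)^(n−j); p = Σ P(X=j) over j with P(X=j) ≤ P(X=8)
p-value (two-sided) = 0.68034
At α=0.05: p ≥ α → fail to reject H₀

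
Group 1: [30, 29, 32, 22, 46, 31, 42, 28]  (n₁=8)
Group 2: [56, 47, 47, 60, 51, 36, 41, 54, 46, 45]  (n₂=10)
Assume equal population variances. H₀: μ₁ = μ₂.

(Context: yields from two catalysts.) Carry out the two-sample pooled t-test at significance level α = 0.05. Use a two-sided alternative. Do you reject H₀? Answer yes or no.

reject H₀: yes

x̄₁=32.500, s₁=7.783, n₁=8
x̄₂=48.300, s₂=7.150, n₂=10
s_p² = [7·7.783² + 9·7.150²]/16 = 55.2563
SE = √(s_p²·(1/8+1/10)) = 3.5260
t = (32.500−48.300)/3.5260 = -4.4810
df = 16
p-value (two-sided) = 0.00038
At α=0.05: p < α → reject H₀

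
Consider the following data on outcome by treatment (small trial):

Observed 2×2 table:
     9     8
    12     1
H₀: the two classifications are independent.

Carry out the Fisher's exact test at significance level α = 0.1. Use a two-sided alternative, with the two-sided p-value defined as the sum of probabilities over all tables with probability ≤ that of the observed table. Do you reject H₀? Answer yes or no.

reject H₀: yes

Margins: r₁=17, r₂=13, c₁=21, c₂=9, n=30
p_obs = C(17,9)·C(13,12)/C(30,21); sum pmf over tables with pmf ≤ p_obs
p-value (two-sided) = 0.04168
At α=0.1: p < α → reject H₀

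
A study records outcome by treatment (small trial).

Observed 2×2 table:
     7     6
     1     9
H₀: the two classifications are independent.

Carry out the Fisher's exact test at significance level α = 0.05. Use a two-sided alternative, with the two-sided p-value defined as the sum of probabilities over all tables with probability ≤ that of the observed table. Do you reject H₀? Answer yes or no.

reject H₀: no

Margins: r₁=13, r₂=10, c₁=8, c₂=15, n=23
p_obs = C(13,7)·C(10,1)/C(23,8); sum pmf over tables with pmf ≤ p_obs
p-value (two-sided) = 0.07430
At α=0.05: p ≥ α → fail to reject H₀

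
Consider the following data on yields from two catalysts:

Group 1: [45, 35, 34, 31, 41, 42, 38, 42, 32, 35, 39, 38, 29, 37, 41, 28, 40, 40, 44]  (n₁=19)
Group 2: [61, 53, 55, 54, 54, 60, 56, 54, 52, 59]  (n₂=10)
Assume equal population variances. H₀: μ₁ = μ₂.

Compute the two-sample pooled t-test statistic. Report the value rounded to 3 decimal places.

test statistic = -10.656

x̄₁=37.421, s₁=4.936, n₁=19
x̄₂=55.800, s₂=3.120, n₂=10
s_p² = [18·4.936² + 9·3.120²]/27 = 19.4901
SE = √(s_p²·(1/19+1/10)) = 1.7248
t = (37.421−55.800)/1.7248 = -10.6559
df = 27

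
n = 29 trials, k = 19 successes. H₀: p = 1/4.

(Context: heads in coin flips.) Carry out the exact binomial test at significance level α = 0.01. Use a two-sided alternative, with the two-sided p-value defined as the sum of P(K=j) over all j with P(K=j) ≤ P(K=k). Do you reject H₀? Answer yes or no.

Exact binomial: n=29, k=19, p₀=1/4=0.2500
P(X=j) = C(n,j)·p₀^j·(1−p₀)^(n−j); p = Σ P(X=j) over j with P(X=j) ≤ P(X=19)
p-value (two-sided) = 0.00000
At α=0.01: p < α → reject H₀

reject H₀: yes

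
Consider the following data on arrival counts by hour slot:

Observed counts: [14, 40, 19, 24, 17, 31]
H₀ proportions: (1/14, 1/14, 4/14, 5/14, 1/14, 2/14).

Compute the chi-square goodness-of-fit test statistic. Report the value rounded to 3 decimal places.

test statistic = 122.540

n = 145; E_i = n·p_i = [10.36, 10.36, 41.43, 51.79, 10.36, 20.71]
χ² = (14−10.36)²/10.36 + (40−10.36)²/10.36 + (19−41.43)²/41.43 + (24−51.79)²/51.79 + (17−10.36)²/10.36 + (31−20.71)²/20.71 = 122.5400
df = 5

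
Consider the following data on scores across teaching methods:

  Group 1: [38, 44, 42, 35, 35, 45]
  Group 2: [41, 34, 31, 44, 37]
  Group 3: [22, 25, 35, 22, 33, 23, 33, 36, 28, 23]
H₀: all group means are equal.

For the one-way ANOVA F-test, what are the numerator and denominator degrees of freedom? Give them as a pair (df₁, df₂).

k = 3 groups, N = 21 total
df = (k−1, N−k) = (3−1, 21−3) = (2, 18)

degrees of freedom = [2, 18]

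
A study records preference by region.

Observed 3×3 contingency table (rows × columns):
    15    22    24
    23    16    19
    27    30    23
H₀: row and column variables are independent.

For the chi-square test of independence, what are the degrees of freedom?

degrees of freedom = 4

df = (r−1)(c−1) = (3−1)·(3−1) = 4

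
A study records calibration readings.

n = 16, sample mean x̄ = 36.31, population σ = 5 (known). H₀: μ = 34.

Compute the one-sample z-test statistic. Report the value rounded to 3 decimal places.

SE = σ/√n = 5/√16 = 1.2500
z = (x̄−μ₀)/SE = (36.31−34)/1.2500 = 1.8480

test statistic = 1.848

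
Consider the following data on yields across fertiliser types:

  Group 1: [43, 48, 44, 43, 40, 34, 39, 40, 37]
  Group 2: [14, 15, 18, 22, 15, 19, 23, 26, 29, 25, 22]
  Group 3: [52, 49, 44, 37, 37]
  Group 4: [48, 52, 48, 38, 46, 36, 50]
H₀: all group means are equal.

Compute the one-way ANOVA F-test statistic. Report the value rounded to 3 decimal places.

Group means [40.89, 20.73, 43.80, 45.43], grand mean 35.406
SSB = Σnᵢ(x̄ᵢ−x̄)² = 3696.134; SSW = ΣΣ(x−x̄ᵢ)² = 789.585
MSB = 3696.134/3 = 1232.0446; MSW = 789.585/28 = 28.1995
F = MSB/MSW = 43.6904
df = (3, 28)

test statistic = 43.690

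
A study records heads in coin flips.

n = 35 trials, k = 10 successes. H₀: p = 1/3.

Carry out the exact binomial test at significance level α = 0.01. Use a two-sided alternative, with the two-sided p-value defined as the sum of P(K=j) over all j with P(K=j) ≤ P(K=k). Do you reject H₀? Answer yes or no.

Exact binomial: n=35, k=10, p₀=1/3=0.3333
P(X=j) = C(n,j)·p₀^j·(1−p₀)^(n−j); p = Σ P(X=j) over j with P(X=j) ≤ P(X=10)
p-value (two-sided) = 0.59641
At α=0.01: p ≥ α → fail to reject H₀

reject H₀: no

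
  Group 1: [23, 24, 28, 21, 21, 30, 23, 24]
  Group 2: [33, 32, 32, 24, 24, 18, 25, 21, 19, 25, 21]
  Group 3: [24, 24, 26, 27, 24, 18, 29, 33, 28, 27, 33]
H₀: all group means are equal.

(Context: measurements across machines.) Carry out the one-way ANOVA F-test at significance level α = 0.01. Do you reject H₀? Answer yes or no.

reject H₀: no

Group means [24.25, 24.91, 26.64], grand mean 25.367
SSB = Σnᵢ(x̄ᵢ−x̄)² = 30.012; SSW = ΣΣ(x−x̄ᵢ)² = 536.955
MSB = 30.012/2 = 15.0061; MSW = 536.955/27 = 19.8872
F = MSB/MSW = 0.7546
df = (2, 27)
p-value (upper-tail) = 0.47988
At α=0.01: p ≥ α → fail to reject H₀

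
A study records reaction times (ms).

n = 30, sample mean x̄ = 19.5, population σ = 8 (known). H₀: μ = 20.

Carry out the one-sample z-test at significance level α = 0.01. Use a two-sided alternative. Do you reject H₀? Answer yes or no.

SE = σ/√n = 8/√30 = 1.4606
z = (x̄−μ₀)/SE = (19.5−20)/1.4606 = -0.3423
p-value (two-sided) = 0.73211
At α=0.01: p ≥ α → fail to reject H₀

reject H₀: no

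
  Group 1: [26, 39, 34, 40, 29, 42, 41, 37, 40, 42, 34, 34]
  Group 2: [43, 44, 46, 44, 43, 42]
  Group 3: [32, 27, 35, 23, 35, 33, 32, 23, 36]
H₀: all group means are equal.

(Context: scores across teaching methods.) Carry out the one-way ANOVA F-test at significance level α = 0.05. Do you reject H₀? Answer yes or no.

Group means [36.50, 43.67, 30.67], grand mean 36.148
SSB = Σnᵢ(x̄ᵢ−x̄)² = 611.074; SSW = ΣΣ(x−x̄ᵢ)² = 512.333
MSB = 611.074/2 = 305.5370; MSW = 512.333/24 = 21.3472
F = MSB/MSW = 14.3127
df = (2, 24)
p-value (upper-tail) = 0.00008
At α=0.05: p < α → reject H₀

reject H₀: yes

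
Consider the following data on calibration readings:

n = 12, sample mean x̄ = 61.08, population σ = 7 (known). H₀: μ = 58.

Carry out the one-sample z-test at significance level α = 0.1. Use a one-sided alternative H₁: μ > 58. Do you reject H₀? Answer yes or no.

reject H₀: yes

SE = σ/√n = 7/√12 = 2.0207
z = (x̄−μ₀)/SE = (61.08−58)/2.0207 = 1.5242
p-value (one-sided, H₁ greater) = 0.06373
At α=0.1: p < α → reject H₀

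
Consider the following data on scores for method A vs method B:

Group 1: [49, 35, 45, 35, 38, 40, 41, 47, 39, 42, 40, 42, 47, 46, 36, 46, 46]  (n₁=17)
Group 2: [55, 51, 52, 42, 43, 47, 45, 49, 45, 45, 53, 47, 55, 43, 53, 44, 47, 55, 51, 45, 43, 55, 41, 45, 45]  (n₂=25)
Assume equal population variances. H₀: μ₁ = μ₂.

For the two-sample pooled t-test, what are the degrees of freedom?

df = n₁ + n₂ − 2 = 17 + 25 − 2 = 40

degrees of freedom = 40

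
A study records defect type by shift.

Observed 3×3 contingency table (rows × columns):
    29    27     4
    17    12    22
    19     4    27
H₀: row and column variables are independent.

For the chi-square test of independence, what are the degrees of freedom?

degrees of freedom = 4

df = (r−1)(c−1) = (3−1)·(3−1) = 4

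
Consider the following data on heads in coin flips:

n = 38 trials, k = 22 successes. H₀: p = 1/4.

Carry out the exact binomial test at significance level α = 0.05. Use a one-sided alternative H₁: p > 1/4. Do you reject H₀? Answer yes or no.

reject H₀: yes

Exact binomial: n=38, k=22, p₀=1/4=0.2500
P(X≥22) from Σ C(n,i)·p₀^i·(1−p₀)^(n−i)
p-value (one-sided, H₁ greater) = 0.00002
At α=0.05: p < α → reject H₀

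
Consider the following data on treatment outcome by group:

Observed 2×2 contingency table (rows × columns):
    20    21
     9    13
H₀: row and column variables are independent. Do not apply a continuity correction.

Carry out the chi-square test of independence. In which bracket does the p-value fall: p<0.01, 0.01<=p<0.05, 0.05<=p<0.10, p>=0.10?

p-value bracket: p>=0.10

Row totals [41, 22], col totals [29, 34], n=63
χ² = (20−18.87)²/18.87 + (21−22.13)²/22.13 + (9−10.13)²/10.13 + (13−11.87)²/11.87 = 0.3571
df = 1
p-value (upper-tail) = 0.55013
→ bracket: p>=0.10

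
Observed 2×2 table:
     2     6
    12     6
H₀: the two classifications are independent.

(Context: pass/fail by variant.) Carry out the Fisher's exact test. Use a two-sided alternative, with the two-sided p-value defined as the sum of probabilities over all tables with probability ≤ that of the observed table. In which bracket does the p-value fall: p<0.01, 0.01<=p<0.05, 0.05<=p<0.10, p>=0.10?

p-value bracket: 0.05<=p<0.10

Margins: r₁=8, r₂=18, c₁=14, c₂=12, n=26
p_obs = C(8,2)·C(18,12)/C(26,14); sum pmf over tables with pmf ≤ p_obs
p-value (two-sided) = 0.08952
→ bracket: 0.05<=p<0.10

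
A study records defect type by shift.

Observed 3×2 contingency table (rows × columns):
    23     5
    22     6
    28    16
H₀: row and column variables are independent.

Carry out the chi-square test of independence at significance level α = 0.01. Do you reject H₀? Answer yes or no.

Row totals [28, 28, 44], col totals [73, 27], n=100
χ² = (23−20.44)²/20.44 + (5−7.56)²/7.56 + (22−20.44)²/20.44 + (6−7.56)²/7.56 + (28−32.12)²/32.12 + (16−11.88)²/11.88 = 3.5858
df = 2
p-value (upper-tail) = 0.16648
At α=0.01: p ≥ α → fail to reject H₀

reject H₀: no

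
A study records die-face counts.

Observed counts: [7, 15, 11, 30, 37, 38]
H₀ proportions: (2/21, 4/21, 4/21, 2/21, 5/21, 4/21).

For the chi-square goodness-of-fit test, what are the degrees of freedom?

df = k − 1 = 6 − 1 = 5

degrees of freedom = 5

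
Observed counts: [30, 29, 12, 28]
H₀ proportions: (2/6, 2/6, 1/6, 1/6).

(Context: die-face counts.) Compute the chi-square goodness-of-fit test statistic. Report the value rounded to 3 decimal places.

test statistic = 10.000

n = 99; E_i = n·p_i = [33.00, 33.00, 16.50, 16.50]
χ² = (30−33.00)²/33.00 + (29−33.00)²/33.00 + (12−16.50)²/16.50 + (28−16.50)²/16.50 = 10.0000
df = 3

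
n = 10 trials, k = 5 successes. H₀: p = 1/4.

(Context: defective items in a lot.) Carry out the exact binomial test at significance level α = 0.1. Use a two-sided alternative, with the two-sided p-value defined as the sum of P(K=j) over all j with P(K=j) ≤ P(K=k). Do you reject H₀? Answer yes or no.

Exact binomial: n=10, k=5, p₀=1/4=0.2500
P(X=j) = C(n,j)·p₀^j·(1−p₀)^(n−j); p = Σ P(X=j) over j with P(X=j) ≤ P(X=5)
p-value (two-sided) = 0.13444
At α=0.1: p ≥ α → fail to reject H₀

reject H₀: no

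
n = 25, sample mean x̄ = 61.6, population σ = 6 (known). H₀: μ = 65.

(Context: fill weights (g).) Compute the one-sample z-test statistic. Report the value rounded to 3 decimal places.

SE = σ/√n = 6/√25 = 1.2000
z = (x̄−μ₀)/SE = (61.6−65)/1.2000 = -2.8333

test statistic = -2.833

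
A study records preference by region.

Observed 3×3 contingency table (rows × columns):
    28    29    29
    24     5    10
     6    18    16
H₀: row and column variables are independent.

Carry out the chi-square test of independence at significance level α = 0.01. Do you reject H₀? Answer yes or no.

Row totals [86, 39, 40], col totals [58, 52, 55], n=165
χ² = (28−30.23)²/30.23 + (29−27.10)²/27.10 + (29−28.67)²/28.67 + (24−13.71)²/13.71 + (5−12.29)²/12.29 + (10−13.00)²/13.00 + (6−14.06)²/14.06 + (18−12.61)²/12.61 + (16−13.33)²/13.33 = 20.5057
df = 4
p-value (upper-tail) = 0.00040
At α=0.01: p < α → reject H₀

reject H₀: yes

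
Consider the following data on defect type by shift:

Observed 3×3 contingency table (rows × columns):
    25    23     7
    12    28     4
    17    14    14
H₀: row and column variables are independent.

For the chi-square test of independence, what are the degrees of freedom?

degrees of freedom = 4

df = (r−1)(c−1) = (3−1)·(3−1) = 4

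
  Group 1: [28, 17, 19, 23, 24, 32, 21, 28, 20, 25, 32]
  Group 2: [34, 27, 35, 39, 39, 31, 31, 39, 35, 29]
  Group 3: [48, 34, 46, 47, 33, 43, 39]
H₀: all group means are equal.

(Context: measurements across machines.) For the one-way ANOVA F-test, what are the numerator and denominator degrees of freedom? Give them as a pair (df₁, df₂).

k = 3 groups, N = 28 total
df = (k−1, N−k) = (3−1, 28−3) = (2, 25)

degrees of freedom = [2, 25]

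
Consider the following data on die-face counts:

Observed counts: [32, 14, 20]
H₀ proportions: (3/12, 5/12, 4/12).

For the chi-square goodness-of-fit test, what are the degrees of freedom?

df = k − 1 = 3 − 1 = 2

degrees of freedom = 2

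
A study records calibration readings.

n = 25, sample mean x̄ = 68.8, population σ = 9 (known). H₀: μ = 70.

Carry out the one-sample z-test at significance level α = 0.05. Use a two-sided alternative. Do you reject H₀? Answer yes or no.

SE = σ/√n = 9/√25 = 1.8000
z = (x̄−μ₀)/SE = (68.8−70)/1.8000 = -0.6667
p-value (two-sided) = 0.50499
At α=0.05: p ≥ α → fail to reject H₀

reject H₀: no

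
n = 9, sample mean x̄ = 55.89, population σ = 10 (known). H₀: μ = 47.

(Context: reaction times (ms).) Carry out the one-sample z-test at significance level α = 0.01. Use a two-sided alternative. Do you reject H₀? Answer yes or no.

SE = σ/√n = 10/√9 = 3.3333
z = (x̄−μ₀)/SE = (55.89−47)/3.3333 = 2.6670
p-value (two-sided) = 0.00765
At α=0.01: p < α → reject H₀

reject H₀: yes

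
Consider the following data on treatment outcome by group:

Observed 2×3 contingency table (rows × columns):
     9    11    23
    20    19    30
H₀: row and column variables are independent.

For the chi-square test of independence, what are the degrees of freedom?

df = (r−1)(c−1) = (2−1)·(3−1) = 2

degrees of freedom = 2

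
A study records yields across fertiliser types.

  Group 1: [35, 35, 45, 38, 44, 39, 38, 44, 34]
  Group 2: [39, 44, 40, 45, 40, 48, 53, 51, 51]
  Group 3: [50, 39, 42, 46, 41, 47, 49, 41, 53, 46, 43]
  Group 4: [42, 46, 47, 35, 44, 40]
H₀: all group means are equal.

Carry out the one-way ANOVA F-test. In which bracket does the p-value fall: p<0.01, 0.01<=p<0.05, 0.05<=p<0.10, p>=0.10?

p-value bracket: 0.01<=p<0.05

Group means [39.11, 45.67, 45.18, 42.33], grand mean 43.257
SSB = Σnᵢ(x̄ᵢ−x̄)² = 252.827; SSW = ΣΣ(x−x̄ᵢ)² = 661.859
MSB = 252.827/3 = 84.2757; MSW = 661.859/31 = 21.3503
F = MSB/MSW = 3.9473
df = (3, 31)
p-value (upper-tail) = 0.01706
→ bracket: 0.01<=p<0.05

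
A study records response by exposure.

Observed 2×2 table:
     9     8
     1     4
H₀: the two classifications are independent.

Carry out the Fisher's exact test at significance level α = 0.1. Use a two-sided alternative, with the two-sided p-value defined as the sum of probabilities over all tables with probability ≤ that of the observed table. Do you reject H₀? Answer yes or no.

Margins: r₁=17, r₂=5, c₁=10, c₂=12, n=22
p_obs = C(17,9)·C(5,1)/C(22,10); sum pmf over tables with pmf ≤ p_obs
p-value (two-sided) = 0.32331
At α=0.1: p ≥ α → fail to reject H₀

reject H₀: no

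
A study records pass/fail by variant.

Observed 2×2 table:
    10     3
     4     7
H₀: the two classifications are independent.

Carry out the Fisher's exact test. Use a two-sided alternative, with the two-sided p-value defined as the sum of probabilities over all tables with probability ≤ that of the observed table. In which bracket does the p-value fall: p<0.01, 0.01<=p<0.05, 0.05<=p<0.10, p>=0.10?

p-value bracket: 0.05<=p<0.10

Margins: r₁=13, r₂=11, c₁=14, c₂=10, n=24
p_obs = C(13,10)·C(11,4)/C(24,14); sum pmf over tables with pmf ≤ p_obs
p-value (two-sided) = 0.09530
→ bracket: 0.05<=p<0.10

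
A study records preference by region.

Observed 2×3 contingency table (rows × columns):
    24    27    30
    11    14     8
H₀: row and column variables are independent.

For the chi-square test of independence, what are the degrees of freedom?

df = (r−1)(c−1) = (2−1)·(3−1) = 2

degrees of freedom = 2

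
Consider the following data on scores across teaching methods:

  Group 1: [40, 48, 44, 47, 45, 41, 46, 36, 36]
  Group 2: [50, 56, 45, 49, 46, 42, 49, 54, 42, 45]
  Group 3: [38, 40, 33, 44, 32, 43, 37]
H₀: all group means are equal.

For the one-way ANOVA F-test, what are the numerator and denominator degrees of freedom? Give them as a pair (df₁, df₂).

degrees of freedom = [2, 23]

k = 3 groups, N = 26 total
df = (k−1, N−k) = (3−1, 26−3) = (2, 23)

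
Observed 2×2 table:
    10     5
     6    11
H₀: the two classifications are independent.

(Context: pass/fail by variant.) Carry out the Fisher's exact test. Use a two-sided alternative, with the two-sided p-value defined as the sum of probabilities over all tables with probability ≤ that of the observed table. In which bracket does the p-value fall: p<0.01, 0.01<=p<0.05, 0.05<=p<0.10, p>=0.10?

p-value bracket: p>=0.10

Margins: r₁=15, r₂=17, c₁=16, c₂=16, n=32
p_obs = C(15,10)·C(17,6)/C(32,16); sum pmf over tables with pmf ≤ p_obs
p-value (two-sided) = 0.15561
→ bracket: p>=0.10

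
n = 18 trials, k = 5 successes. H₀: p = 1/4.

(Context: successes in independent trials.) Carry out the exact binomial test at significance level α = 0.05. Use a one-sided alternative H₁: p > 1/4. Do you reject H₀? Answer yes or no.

reject H₀: no

Exact binomial: n=18, k=5, p₀=1/4=0.2500
P(X≥5) from Σ C(n,i)·p₀^i·(1−p₀)^(n−i)
p-value (one-sided, H₁ greater) = 0.48133
At α=0.05: p ≥ α → fail to reject H₀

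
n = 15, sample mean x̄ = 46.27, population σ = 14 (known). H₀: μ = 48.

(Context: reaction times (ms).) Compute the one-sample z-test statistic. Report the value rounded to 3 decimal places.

SE = σ/√n = 14/√15 = 3.6148
z = (x̄−μ₀)/SE = (46.27−48)/3.6148 = -0.4786

test statistic = -0.479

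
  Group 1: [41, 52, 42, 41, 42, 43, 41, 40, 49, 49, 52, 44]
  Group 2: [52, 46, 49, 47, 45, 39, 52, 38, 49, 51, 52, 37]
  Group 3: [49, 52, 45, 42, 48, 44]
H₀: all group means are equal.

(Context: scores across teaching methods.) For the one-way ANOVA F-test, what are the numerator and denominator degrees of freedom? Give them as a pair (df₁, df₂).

degrees of freedom = [2, 27]

k = 3 groups, N = 30 total
df = (k−1, N−k) = (3−1, 30−3) = (2, 27)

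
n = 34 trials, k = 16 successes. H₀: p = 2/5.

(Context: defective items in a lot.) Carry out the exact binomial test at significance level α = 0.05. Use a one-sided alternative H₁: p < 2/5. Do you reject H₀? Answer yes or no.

Exact binomial: n=34, k=16, p₀=2/5=0.4000
P(X≤16) from Σ C(n,i)·p₀^i·(1−p₀)^(n−i)
p-value (one-sided, H₁ less) = 0.84497
At α=0.05: p ≥ α → fail to reject H₀

reject H₀: no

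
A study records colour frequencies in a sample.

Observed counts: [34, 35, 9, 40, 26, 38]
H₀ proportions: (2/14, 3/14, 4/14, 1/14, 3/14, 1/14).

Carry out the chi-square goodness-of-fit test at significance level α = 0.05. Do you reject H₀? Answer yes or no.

reject H₀: yes

n = 182; E_i = n·p_i = [26.00, 39.00, 52.00, 13.00, 39.00, 13.00]
χ² = (34−26.00)²/26.00 + (35−39.00)²/39.00 + (9−52.00)²/52.00 + (40−13.00)²/13.00 + (26−39.00)²/39.00 + (38−13.00)²/13.00 = 146.9167
df = 5
p-value (upper-tail) = 0.00000
At α=0.05: p < α → reject H₀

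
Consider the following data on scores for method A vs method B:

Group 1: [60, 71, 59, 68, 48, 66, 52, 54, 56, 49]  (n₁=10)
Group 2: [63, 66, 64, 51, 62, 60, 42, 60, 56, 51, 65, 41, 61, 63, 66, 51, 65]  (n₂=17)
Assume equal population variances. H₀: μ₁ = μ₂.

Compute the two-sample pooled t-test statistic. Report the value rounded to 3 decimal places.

x̄₁=58.300, s₁=7.987, n₁=10
x̄₂=58.059, s₂=8.066, n₂=17
s_p² = [9·7.987² + 16·8.066²]/25 = 64.6016
SE = √(s_p²·(1/10+1/17)) = 3.2032
t = (58.300−58.059)/3.2032 = 0.0753
df = 25

test statistic = 0.075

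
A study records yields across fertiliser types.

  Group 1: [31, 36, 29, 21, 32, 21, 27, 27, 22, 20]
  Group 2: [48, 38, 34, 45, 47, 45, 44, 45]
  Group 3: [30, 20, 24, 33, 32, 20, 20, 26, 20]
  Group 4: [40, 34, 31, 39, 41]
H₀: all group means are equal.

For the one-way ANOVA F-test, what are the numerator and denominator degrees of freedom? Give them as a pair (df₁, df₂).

k = 4 groups, N = 32 total
df = (k−1, N−k) = (4−1, 32−4) = (3, 28)

degrees of freedom = [3, 28]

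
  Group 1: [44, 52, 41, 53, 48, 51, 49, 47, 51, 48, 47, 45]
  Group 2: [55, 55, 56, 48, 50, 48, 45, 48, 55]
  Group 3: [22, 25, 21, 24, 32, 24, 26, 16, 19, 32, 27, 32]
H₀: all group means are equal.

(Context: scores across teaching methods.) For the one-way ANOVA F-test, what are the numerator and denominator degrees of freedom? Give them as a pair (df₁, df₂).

k = 3 groups, N = 33 total
df = (k−1, N−k) = (3−1, 33−3) = (2, 30)

degrees of freedom = [2, 30]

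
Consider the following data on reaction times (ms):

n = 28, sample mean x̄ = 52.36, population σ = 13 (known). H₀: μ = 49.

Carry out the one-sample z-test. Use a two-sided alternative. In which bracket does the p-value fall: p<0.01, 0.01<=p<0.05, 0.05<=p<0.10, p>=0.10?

SE = σ/√n = 13/√28 = 2.4568
z = (x̄−μ₀)/SE = (52.36−49)/2.4568 = 1.3676
p-value (two-sided) = 0.17142
→ bracket: p>=0.10

p-value bracket: p>=0.10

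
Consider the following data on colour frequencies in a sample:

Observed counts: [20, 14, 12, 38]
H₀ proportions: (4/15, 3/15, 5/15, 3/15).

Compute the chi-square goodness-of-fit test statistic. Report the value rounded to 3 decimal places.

test statistic = 36.619

n = 84; E_i = n·p_i = [22.40, 16.80, 28.00, 16.80]
χ² = (20−22.40)²/22.40 + (14−16.80)²/16.80 + (12−28.00)²/28.00 + (38−16.80)²/16.80 = 36.6190
df = 3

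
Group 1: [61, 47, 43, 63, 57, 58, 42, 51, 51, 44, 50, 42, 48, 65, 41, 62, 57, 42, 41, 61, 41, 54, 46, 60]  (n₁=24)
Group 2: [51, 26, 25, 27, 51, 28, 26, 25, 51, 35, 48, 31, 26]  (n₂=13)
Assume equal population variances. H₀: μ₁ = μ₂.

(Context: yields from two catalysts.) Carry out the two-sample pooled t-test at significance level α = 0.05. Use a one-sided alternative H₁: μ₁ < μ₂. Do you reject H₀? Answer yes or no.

reject H₀: no

x̄₁=51.125, s₁=8.285, n₁=24
x̄₂=34.615, s₂=11.207, n₂=13
s_p² = [23·8.285² + 12·11.207²]/35 = 88.1629
SE = √(s_p²·(1/24+1/13)) = 3.2335
t = (51.125−34.615)/3.2335 = 5.1059
df = 35
p-value (one-sided, H₁ less) = 0.99999
At α=0.05: p ≥ α → fail to reject H₀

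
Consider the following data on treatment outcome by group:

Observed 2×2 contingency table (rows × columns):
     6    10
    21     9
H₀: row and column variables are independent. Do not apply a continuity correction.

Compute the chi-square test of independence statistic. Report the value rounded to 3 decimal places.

test statistic = 4.546

Row totals [16, 30], col totals [27, 19], n=46
χ² = (6−9.39)²/9.39 + (10−6.61)²/6.61 + (21−17.61)²/17.61 + (9−12.39)²/12.39 = 4.5462
df = 1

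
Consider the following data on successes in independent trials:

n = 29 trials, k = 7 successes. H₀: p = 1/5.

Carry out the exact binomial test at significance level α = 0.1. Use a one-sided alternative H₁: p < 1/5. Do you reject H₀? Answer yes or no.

Exact binomial: n=29, k=7, p₀=1/5=0.2000
P(X≤7) from Σ C(n,i)·p₀^i·(1−p₀)^(n−i)
p-value (one-sided, H₁ less) = 0.79027
At α=0.1: p ≥ α → fail to reject H₀

reject H₀: no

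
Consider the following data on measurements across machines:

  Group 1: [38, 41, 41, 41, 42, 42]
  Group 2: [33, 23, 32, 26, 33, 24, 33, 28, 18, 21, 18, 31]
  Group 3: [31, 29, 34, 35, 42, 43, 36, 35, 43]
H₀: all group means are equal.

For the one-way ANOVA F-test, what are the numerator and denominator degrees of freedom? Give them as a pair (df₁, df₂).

degrees of freedom = [2, 24]

k = 3 groups, N = 27 total
df = (k−1, N−k) = (3−1, 27−3) = (2, 24)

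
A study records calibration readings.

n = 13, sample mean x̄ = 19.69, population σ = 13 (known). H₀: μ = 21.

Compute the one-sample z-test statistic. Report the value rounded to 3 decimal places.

SE = σ/√n = 13/√13 = 3.6056
z = (x̄−μ₀)/SE = (19.69−21)/3.6056 = -0.3633

test statistic = -0.363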